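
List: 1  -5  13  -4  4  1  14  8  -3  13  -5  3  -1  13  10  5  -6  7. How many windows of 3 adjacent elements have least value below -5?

2

[1, -5, 13] → min -5
[-5, 13, -4] → min -5
[13, -4, 4] → min -4
[-4, 4, 1] → min -4
[4, 1, 14] → min 1
[1, 14, 8] → min 1
[14, 8, -3] → min -3
[8, -3, 13] → min -3
[-3, 13, -5] → min -5
[13, -5, 3] → min -5
[-5, 3, -1] → min -5
[3, -1, 13] → min -1
[-1, 13, 10] → min -1
[13, 10, 5] → min 5
[10, 5, -6] → min -6  < -5 ✓
[5, -6, 7] → min -6  < -5 ✓
2 windows satisfy the condition.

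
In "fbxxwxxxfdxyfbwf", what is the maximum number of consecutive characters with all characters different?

6

add f: [f] len 1
add b: [f, b] len 2
add x: [f, b, x] len 3
add x (repeat x, move left end past it): [x] len 1
add w: [x, w] len 2
add x (repeat x, move left end past it): [w, x] len 2
add x (repeat x, move left end past it): [x] len 1
add x (repeat x, move left end past it): [x] len 1
add f: [x, f] len 2
add d: [x, f, d] len 3
add x (repeat x, move left end past it): [f, d, x] len 3
add y: [f, d, x, y] len 4
add f (repeat f, move left end past it): [d, x, y, f] len 4
add b: [d, x, y, f, b] len 5
add w: [d, x, y, f, b, w] len 6
add f (repeat f, move left end past it): [b, w, f] len 3
Longest all-distinct length: 6.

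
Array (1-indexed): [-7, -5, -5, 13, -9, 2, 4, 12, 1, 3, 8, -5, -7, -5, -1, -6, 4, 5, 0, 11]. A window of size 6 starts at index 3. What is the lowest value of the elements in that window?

Elements at indices 3..8: -5, 13, -9, 2, 4, 12
min(-5, 13, -9, 2, 4, 12) = -9

-9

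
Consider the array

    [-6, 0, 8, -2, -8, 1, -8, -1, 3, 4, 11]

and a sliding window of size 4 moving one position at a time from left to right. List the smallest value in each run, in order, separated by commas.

-6, -8, -8, -8, -8, -8, -8, -1

[-6, 0, 8, -2] → min -6
[0, 8, -2, -8] → min -8
[8, -2, -8, 1] → min -8
[-2, -8, 1, -8] → min -8
[-8, 1, -8, -1] → min -8
[1, -8, -1, 3] → min -8
[-8, -1, 3, 4] → min -8
[-1, 3, 4, 11] → min -1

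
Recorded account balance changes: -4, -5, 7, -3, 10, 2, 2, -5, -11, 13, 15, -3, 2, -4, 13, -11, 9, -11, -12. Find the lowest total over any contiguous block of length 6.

-16

-4 -5 7 -3 10 2 → sum 7
-5 7 -3 10 2 2 → sum 13
7 -3 10 2 2 -5 → sum 13
-3 10 2 2 -5 -11 → sum -5
10 2 2 -5 -11 13 → sum 11
2 2 -5 -11 13 15 → sum 16
2 -5 -11 13 15 -3 → sum 11
-5 -11 13 15 -3 2 → sum 11
-11 13 15 -3 2 -4 → sum 12
13 15 -3 2 -4 13 → sum 36
15 -3 2 -4 13 -11 → sum 12
-3 2 -4 13 -11 9 → sum 6
2 -4 13 -11 9 -11 → sum -2
-4 13 -11 9 -11 -12 → sum -16
Lowest of these is -16.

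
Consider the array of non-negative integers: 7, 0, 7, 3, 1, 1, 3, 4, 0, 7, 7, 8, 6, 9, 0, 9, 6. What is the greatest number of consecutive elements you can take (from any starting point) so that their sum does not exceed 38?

[7] sum 7 len 1
[7, 0] sum 7 len 2
[7, 0, 7] sum 14 len 3
[7, 0, 7, 3] sum 17 len 4
[7, 0, 7, 3, 1] sum 18 len 5
[7, 0, 7, 3, 1, 1] sum 19 len 6
[7, 0, 7, 3, 1, 1, 3] sum 22 len 7
[7, 0, 7, 3, 1, 1, 3, 4] sum 26 len 8
[7, 0, 7, 3, 1, 1, 3, 4, 0] sum 26 len 9
[7, 0, 7, 3, 1, 1, 3, 4, 0, 7] sum 33 len 10
[0, 7, 3, 1, 1, 3, 4, 0, 7, 7] sum 33 len 10
[3, 1, 1, 3, 4, 0, 7, 7, 8] sum 34 len 9
[1, 1, 3, 4, 0, 7, 7, 8, 6] sum 37 len 9
[0, 7, 7, 8, 6, 9] sum 37 len 6
[0, 7, 7, 8, 6, 9, 0] sum 37 len 7
[8, 6, 9, 0, 9] sum 32 len 5
[8, 6, 9, 0, 9, 6] sum 38 len 6
Longest length seen: 10.

10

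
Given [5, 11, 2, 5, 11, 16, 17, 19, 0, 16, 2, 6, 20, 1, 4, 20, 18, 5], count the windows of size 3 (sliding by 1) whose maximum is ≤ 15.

(5, 11, 2) → max 11  ≤ 15 ✓
(11, 2, 5) → max 11  ≤ 15 ✓
(2, 5, 11) → max 11  ≤ 15 ✓
(5, 11, 16) → max 16
(11, 16, 17) → max 17
(16, 17, 19) → max 19
(17, 19, 0) → max 19
(19, 0, 16) → max 19
(0, 16, 2) → max 16
(16, 2, 6) → max 16
(2, 6, 20) → max 20
(6, 20, 1) → max 20
(20, 1, 4) → max 20
(1, 4, 20) → max 20
(4, 20, 18) → max 20
(20, 18, 5) → max 20
3 windows satisfy the condition.

3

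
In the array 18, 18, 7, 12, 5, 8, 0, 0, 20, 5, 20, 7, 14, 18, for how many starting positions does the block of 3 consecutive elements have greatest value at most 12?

18 18 7 → max 18
18 7 12 → max 18
7 12 5 → max 12  ≤ 12 ✓
12 5 8 → max 12  ≤ 12 ✓
5 8 0 → max 8  ≤ 12 ✓
8 0 0 → max 8  ≤ 12 ✓
0 0 20 → max 20
0 20 5 → max 20
20 5 20 → max 20
5 20 7 → max 20
20 7 14 → max 20
7 14 18 → max 18
4 windows satisfy the condition.

4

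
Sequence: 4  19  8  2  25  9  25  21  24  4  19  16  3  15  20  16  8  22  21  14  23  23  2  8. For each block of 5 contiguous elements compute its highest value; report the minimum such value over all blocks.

19

(4, 19, 8, 2, 25) → max 25
(19, 8, 2, 25, 9) → max 25
(8, 2, 25, 9, 25) → max 25
(2, 25, 9, 25, 21) → max 25
(25, 9, 25, 21, 24) → max 25
(9, 25, 21, 24, 4) → max 25
(25, 21, 24, 4, 19) → max 25
(21, 24, 4, 19, 16) → max 24
(24, 4, 19, 16, 3) → max 24
(4, 19, 16, 3, 15) → max 19
(19, 16, 3, 15, 20) → max 20
(16, 3, 15, 20, 16) → max 20
(3, 15, 20, 16, 8) → max 20
(15, 20, 16, 8, 22) → max 22
(20, 16, 8, 22, 21) → max 22
(16, 8, 22, 21, 14) → max 22
(8, 22, 21, 14, 23) → max 23
(22, 21, 14, 23, 23) → max 23
(21, 14, 23, 23, 2) → max 23
(14, 23, 23, 2, 8) → max 23
Minimum of these is 19.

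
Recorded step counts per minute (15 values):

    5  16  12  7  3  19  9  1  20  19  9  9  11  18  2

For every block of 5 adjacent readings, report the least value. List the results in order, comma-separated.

Sliding a size-5 window across the 15 values:
5 16 12 7 3 → min 3
16 12 7 3 19 → min 3
12 7 3 19 9 → min 3
7 3 19 9 1 → min 1
3 19 9 1 20 → min 1
19 9 1 20 19 → min 1
9 1 20 19 9 → min 1
1 20 19 9 9 → min 1
20 19 9 9 11 → min 9
19 9 9 11 18 → min 9
9 9 11 18 2 → min 2

3, 3, 3, 1, 1, 1, 1, 1, 9, 9, 2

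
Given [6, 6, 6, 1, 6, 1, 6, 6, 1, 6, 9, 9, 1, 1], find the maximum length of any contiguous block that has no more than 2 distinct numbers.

10

Extend right; when distinct count exceeds 2, shrink from the left:
add 6: window [6] (1 distinct), len 1
add 6: window [6, 6] (1 distinct), len 2
add 6: window [6, 6, 6] (1 distinct), len 3
add 1: window [6, 6, 6, 1] (2 distinct), len 4
add 6: window [6, 6, 6, 1, 6] (2 distinct), len 5
add 1: window [6, 6, 6, 1, 6, 1] (2 distinct), len 6
add 6: window [6, 6, 6, 1, 6, 1, 6] (2 distinct), len 7
add 6: window [6, 6, 6, 1, 6, 1, 6, 6] (2 distinct), len 8
add 1: window [6, 6, 6, 1, 6, 1, 6, 6, 1] (2 distinct), len 9
add 6: window [6, 6, 6, 1, 6, 1, 6, 6, 1, 6] (2 distinct), len 10
add 9: window [6, 9] (2 distinct), len 2
add 9: window [6, 9, 9] (2 distinct), len 3
add 1: window [9, 9, 1] (2 distinct), len 3
add 1: window [9, 9, 1, 1] (2 distinct), len 4
Longest length with ≤2 distinct: 10.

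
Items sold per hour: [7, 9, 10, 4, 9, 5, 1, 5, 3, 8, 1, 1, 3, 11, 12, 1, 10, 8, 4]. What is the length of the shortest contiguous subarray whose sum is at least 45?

6

Extend right; whenever the sum reaches 45, record the length and shrink from the left:
add 7: running sum 7 < 45
add 9: running sum 16 < 45
add 10: running sum 26 < 45
add 4: running sum 30 < 45
add 9: running sum 39 < 45
add 5: running sum 44 < 45
end 6: [7, 9, 10, 4, 9, 5, 1] sum 45, len 7
end 7: [7, 9, 10, 4, 9, 5, 1, 5] sum 50, len 8
end 8: [9, 10, 4, 9, 5, 1, 5, 3] sum 46, len 8
end 9: [10, 4, 9, 5, 1, 5, 3, 8] sum 45, len 8
end 10: [10, 4, 9, 5, 1, 5, 3, 8, 1] sum 46, len 9
end 11: [10, 4, 9, 5, 1, 5, 3, 8, 1, 1] sum 47, len 10
end 12: [10, 4, 9, 5, 1, 5, 3, 8, 1, 1, 3] sum 50, len 11
end 13: [9, 5, 1, 5, 3, 8, 1, 1, 3, 11] sum 47, len 10
end 14: [1, 5, 3, 8, 1, 1, 3, 11, 12] sum 45, len 9
end 15: [5, 3, 8, 1, 1, 3, 11, 12, 1] sum 45, len 9
end 16: [8, 1, 1, 3, 11, 12, 1, 10] sum 47, len 8
end 17: [3, 11, 12, 1, 10, 8] sum 45, len 6
end 18: [11, 12, 1, 10, 8, 4] sum 46, len 6
Shortest qualifying length: 6.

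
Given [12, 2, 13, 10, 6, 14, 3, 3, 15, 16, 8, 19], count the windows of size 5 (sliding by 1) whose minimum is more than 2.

(12, 2, 13, 10, 6) → min 2
(2, 13, 10, 6, 14) → min 2
(13, 10, 6, 14, 3) → min 3  > 2 ✓
(10, 6, 14, 3, 3) → min 3  > 2 ✓
(6, 14, 3, 3, 15) → min 3  > 2 ✓
(14, 3, 3, 15, 16) → min 3  > 2 ✓
(3, 3, 15, 16, 8) → min 3  > 2 ✓
(3, 15, 16, 8, 19) → min 3  > 2 ✓
6 windows satisfy the condition.

6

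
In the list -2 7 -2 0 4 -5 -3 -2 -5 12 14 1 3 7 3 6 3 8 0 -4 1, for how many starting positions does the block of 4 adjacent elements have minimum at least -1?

7

[-2, 7, -2, 0] → min -2
[7, -2, 0, 4] → min -2
[-2, 0, 4, -5] → min -5
[0, 4, -5, -3] → min -5
[4, -5, -3, -2] → min -5
[-5, -3, -2, -5] → min -5
[-3, -2, -5, 12] → min -5
[-2, -5, 12, 14] → min -5
[-5, 12, 14, 1] → min -5
[12, 14, 1, 3] → min 1  ≥ -1 ✓
[14, 1, 3, 7] → min 1  ≥ -1 ✓
[1, 3, 7, 3] → min 1  ≥ -1 ✓
[3, 7, 3, 6] → min 3  ≥ -1 ✓
[7, 3, 6, 3] → min 3  ≥ -1 ✓
[3, 6, 3, 8] → min 3  ≥ -1 ✓
[6, 3, 8, 0] → min 0  ≥ -1 ✓
[3, 8, 0, -4] → min -4
[8, 0, -4, 1] → min -4
7 windows satisfy the condition.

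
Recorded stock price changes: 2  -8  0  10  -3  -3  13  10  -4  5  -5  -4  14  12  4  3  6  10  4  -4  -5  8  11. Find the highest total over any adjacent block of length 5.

39

[2, -8, 0, 10, -3] → sum 1
[-8, 0, 10, -3, -3] → sum -4
[0, 10, -3, -3, 13] → sum 17
[10, -3, -3, 13, 10] → sum 27
[-3, -3, 13, 10, -4] → sum 13
[-3, 13, 10, -4, 5] → sum 21
[13, 10, -4, 5, -5] → sum 19
[10, -4, 5, -5, -4] → sum 2
[-4, 5, -5, -4, 14] → sum 6
[5, -5, -4, 14, 12] → sum 22
[-5, -4, 14, 12, 4] → sum 21
[-4, 14, 12, 4, 3] → sum 29
[14, 12, 4, 3, 6] → sum 39
[12, 4, 3, 6, 10] → sum 35
[4, 3, 6, 10, 4] → sum 27
[3, 6, 10, 4, -4] → sum 19
[6, 10, 4, -4, -5] → sum 11
[10, 4, -4, -5, 8] → sum 13
[4, -4, -5, 8, 11] → sum 14
Highest of these is 39.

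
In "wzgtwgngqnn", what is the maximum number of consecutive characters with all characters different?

[w] len 1
[w, z] len 2
[w, z, g] len 3
[w, z, g, t] len 4
[z, g, t, w] len 4
[t, w, g] len 3
[t, w, g, n] len 4
[n, g] len 2
[n, g, q] len 3
[g, q, n] len 3
[n] len 1
Longest all-distinct length: 4.

4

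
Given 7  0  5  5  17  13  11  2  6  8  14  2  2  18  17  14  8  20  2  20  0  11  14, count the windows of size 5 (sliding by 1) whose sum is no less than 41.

[7, 0, 5, 5, 17] → sum 34
[0, 5, 5, 17, 13] → sum 40
[5, 5, 17, 13, 11] → sum 51  ≥ 41 ✓
[5, 17, 13, 11, 2] → sum 48  ≥ 41 ✓
[17, 13, 11, 2, 6] → sum 49  ≥ 41 ✓
[13, 11, 2, 6, 8] → sum 40
[11, 2, 6, 8, 14] → sum 41  ≥ 41 ✓
[2, 6, 8, 14, 2] → sum 32
[6, 8, 14, 2, 2] → sum 32
[8, 14, 2, 2, 18] → sum 44  ≥ 41 ✓
[14, 2, 2, 18, 17] → sum 53  ≥ 41 ✓
[2, 2, 18, 17, 14] → sum 53  ≥ 41 ✓
[2, 18, 17, 14, 8] → sum 59  ≥ 41 ✓
[18, 17, 14, 8, 20] → sum 77  ≥ 41 ✓
[17, 14, 8, 20, 2] → sum 61  ≥ 41 ✓
[14, 8, 20, 2, 20] → sum 64  ≥ 41 ✓
[8, 20, 2, 20, 0] → sum 50  ≥ 41 ✓
[20, 2, 20, 0, 11] → sum 53  ≥ 41 ✓
[2, 20, 0, 11, 14] → sum 47  ≥ 41 ✓
14 windows satisfy the condition.

14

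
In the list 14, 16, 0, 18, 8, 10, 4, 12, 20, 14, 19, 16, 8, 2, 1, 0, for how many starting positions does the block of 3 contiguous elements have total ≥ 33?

14 16 0 → sum 30
16 0 18 → sum 34  ≥ 33 ✓
0 18 8 → sum 26
18 8 10 → sum 36  ≥ 33 ✓
8 10 4 → sum 22
10 4 12 → sum 26
4 12 20 → sum 36  ≥ 33 ✓
12 20 14 → sum 46  ≥ 33 ✓
20 14 19 → sum 53  ≥ 33 ✓
14 19 16 → sum 49  ≥ 33 ✓
19 16 8 → sum 43  ≥ 33 ✓
16 8 2 → sum 26
8 2 1 → sum 11
2 1 0 → sum 3
7 windows satisfy the condition.

7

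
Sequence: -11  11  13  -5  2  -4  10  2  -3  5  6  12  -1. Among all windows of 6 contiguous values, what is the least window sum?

(-11, 11, 13, -5, 2, -4) → sum 6
(11, 13, -5, 2, -4, 10) → sum 27
(13, -5, 2, -4, 10, 2) → sum 18
(-5, 2, -4, 10, 2, -3) → sum 2
(2, -4, 10, 2, -3, 5) → sum 12
(-4, 10, 2, -3, 5, 6) → sum 16
(10, 2, -3, 5, 6, 12) → sum 32
(2, -3, 5, 6, 12, -1) → sum 21
Least of these is 2.

2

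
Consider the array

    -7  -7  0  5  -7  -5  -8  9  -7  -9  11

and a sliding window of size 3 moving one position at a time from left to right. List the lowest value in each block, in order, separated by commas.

-7 -7 0 → min -7
-7 0 5 → min -7
0 5 -7 → min -7
5 -7 -5 → min -7
-7 -5 -8 → min -8
-5 -8 9 → min -8
-8 9 -7 → min -8
9 -7 -9 → min -9
-7 -9 11 → min -9

-7, -7, -7, -7, -8, -8, -8, -9, -9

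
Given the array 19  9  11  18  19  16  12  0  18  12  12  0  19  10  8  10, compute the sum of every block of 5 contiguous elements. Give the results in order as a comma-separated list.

76, 73, 76, 65, 65, 58, 54, 42, 61, 53, 49, 47

Sliding a size-5 window across the 16 values:
(19, 9, 11, 18, 19) → sum 76
(9, 11, 18, 19, 16) → sum 73
(11, 18, 19, 16, 12) → sum 76
(18, 19, 16, 12, 0) → sum 65
(19, 16, 12, 0, 18) → sum 65
(16, 12, 0, 18, 12) → sum 58
(12, 0, 18, 12, 12) → sum 54
(0, 18, 12, 12, 0) → sum 42
(18, 12, 12, 0, 19) → sum 61
(12, 12, 0, 19, 10) → sum 53
(12, 0, 19, 10, 8) → sum 49
(0, 19, 10, 8, 10) → sum 47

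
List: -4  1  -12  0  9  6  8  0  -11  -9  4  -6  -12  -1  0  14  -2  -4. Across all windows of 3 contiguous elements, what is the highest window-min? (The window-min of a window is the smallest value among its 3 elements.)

6

(-4, 1, -12) → min -12
(1, -12, 0) → min -12
(-12, 0, 9) → min -12
(0, 9, 6) → min 0
(9, 6, 8) → min 6
(6, 8, 0) → min 0
(8, 0, -11) → min -11
(0, -11, -9) → min -11
(-11, -9, 4) → min -11
(-9, 4, -6) → min -9
(4, -6, -12) → min -12
(-6, -12, -1) → min -12
(-12, -1, 0) → min -12
(-1, 0, 14) → min -1
(0, 14, -2) → min -2
(14, -2, -4) → min -4
Highest of these is 6.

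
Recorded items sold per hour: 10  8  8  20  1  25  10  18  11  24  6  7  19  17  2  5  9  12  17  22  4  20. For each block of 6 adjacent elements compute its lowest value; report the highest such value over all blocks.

6

Window mins for each of the 17 positions:
10 8 8 20 1 25 → min 1
8 8 20 1 25 10 → min 1
8 20 1 25 10 18 → min 1
20 1 25 10 18 11 → min 1
1 25 10 18 11 24 → min 1
25 10 18 11 24 6 → min 6
10 18 11 24 6 7 → min 6
18 11 24 6 7 19 → min 6
11 24 6 7 19 17 → min 6
24 6 7 19 17 2 → min 2
6 7 19 17 2 5 → min 2
7 19 17 2 5 9 → min 2
19 17 2 5 9 12 → min 2
17 2 5 9 12 17 → min 2
2 5 9 12 17 22 → min 2
5 9 12 17 22 4 → min 4
9 12 17 22 4 20 → min 4
Highest of these is 6.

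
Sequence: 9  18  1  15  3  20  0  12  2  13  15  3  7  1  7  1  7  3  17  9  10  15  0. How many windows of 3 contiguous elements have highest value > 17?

5

[9, 18, 1] → max 18  > 17 ✓
[18, 1, 15] → max 18  > 17 ✓
[1, 15, 3] → max 15
[15, 3, 20] → max 20  > 17 ✓
[3, 20, 0] → max 20  > 17 ✓
[20, 0, 12] → max 20  > 17 ✓
[0, 12, 2] → max 12
[12, 2, 13] → max 13
[2, 13, 15] → max 15
[13, 15, 3] → max 15
[15, 3, 7] → max 15
[3, 7, 1] → max 7
[7, 1, 7] → max 7
[1, 7, 1] → max 7
[7, 1, 7] → max 7
[1, 7, 3] → max 7
[7, 3, 17] → max 17
[3, 17, 9] → max 17
[17, 9, 10] → max 17
[9, 10, 15] → max 15
[10, 15, 0] → max 15
5 windows satisfy the condition.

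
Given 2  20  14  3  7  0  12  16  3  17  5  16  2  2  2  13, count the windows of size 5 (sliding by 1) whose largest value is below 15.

1

[2, 20, 14, 3, 7] → max 20
[20, 14, 3, 7, 0] → max 20
[14, 3, 7, 0, 12] → max 14  < 15 ✓
[3, 7, 0, 12, 16] → max 16
[7, 0, 12, 16, 3] → max 16
[0, 12, 16, 3, 17] → max 17
[12, 16, 3, 17, 5] → max 17
[16, 3, 17, 5, 16] → max 17
[3, 17, 5, 16, 2] → max 17
[17, 5, 16, 2, 2] → max 17
[5, 16, 2, 2, 2] → max 16
[16, 2, 2, 2, 13] → max 16
1 window satisfy the condition.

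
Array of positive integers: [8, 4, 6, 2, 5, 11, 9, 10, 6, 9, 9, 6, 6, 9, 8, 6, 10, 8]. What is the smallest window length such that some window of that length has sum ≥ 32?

add 8: running sum 8 < 32
add 4: running sum 12 < 32
add 6: running sum 18 < 32
add 2: running sum 20 < 32
add 5: running sum 25 < 32
add 11: shortest ending here [8, 4, 6, 2, 5, 11] sum 36, len 6
add 9: shortest ending here [6, 2, 5, 11, 9] sum 33, len 5
add 10: shortest ending here [5, 11, 9, 10] sum 35, len 4
add 6: shortest ending here [11, 9, 10, 6] sum 36, len 4
add 9: shortest ending here [9, 10, 6, 9] sum 34, len 4
add 9: shortest ending here [10, 6, 9, 9] sum 34, len 4
add 6: shortest ending here [10, 6, 9, 9, 6] sum 40, len 5
add 6: shortest ending here [6, 9, 9, 6, 6] sum 36, len 5
add 9: shortest ending here [9, 9, 6, 6, 9] sum 39, len 5
add 8: shortest ending here [9, 6, 6, 9, 8] sum 38, len 5
add 6: shortest ending here [6, 6, 9, 8, 6] sum 35, len 5
add 10: shortest ending here [9, 8, 6, 10] sum 33, len 4
add 8: shortest ending here [8, 6, 10, 8] sum 32, len 4
Shortest qualifying length: 4.

4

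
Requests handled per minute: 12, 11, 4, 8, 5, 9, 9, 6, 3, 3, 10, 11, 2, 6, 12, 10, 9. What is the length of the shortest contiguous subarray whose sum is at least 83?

add 12: running sum 12 < 83
add 11: running sum 23 < 83
add 4: running sum 27 < 83
add 8: running sum 35 < 83
add 5: running sum 40 < 83
add 9: running sum 49 < 83
add 9: running sum 58 < 83
add 6: running sum 64 < 83
add 3: running sum 67 < 83
add 3: running sum 70 < 83
add 10: running sum 80 < 83
add 11: shortest ending here [12, 11, 4, 8, 5, 9, 9, 6, 3, 3, 10, 11] sum 91, len 12
add 2: shortest ending here [12, 11, 4, 8, 5, 9, 9, 6, 3, 3, 10, 11, 2] sum 93, len 13
add 6: shortest ending here [11, 4, 8, 5, 9, 9, 6, 3, 3, 10, 11, 2, 6] sum 87, len 13
add 12: shortest ending here [8, 5, 9, 9, 6, 3, 3, 10, 11, 2, 6, 12] sum 84, len 12
add 10: shortest ending here [5, 9, 9, 6, 3, 3, 10, 11, 2, 6, 12, 10] sum 86, len 12
add 9: shortest ending here [9, 9, 6, 3, 3, 10, 11, 2, 6, 12, 10, 9] sum 90, len 12
Shortest qualifying length: 12.

12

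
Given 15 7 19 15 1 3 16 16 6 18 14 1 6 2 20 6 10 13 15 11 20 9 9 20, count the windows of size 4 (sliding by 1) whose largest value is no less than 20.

(15, 7, 19, 15) → max 19
(7, 19, 15, 1) → max 19
(19, 15, 1, 3) → max 19
(15, 1, 3, 16) → max 16
(1, 3, 16, 16) → max 16
(3, 16, 16, 6) → max 16
(16, 16, 6, 18) → max 18
(16, 6, 18, 14) → max 18
(6, 18, 14, 1) → max 18
(18, 14, 1, 6) → max 18
(14, 1, 6, 2) → max 14
(1, 6, 2, 20) → max 20  ≥ 20 ✓
(6, 2, 20, 6) → max 20  ≥ 20 ✓
(2, 20, 6, 10) → max 20  ≥ 20 ✓
(20, 6, 10, 13) → max 20  ≥ 20 ✓
(6, 10, 13, 15) → max 15
(10, 13, 15, 11) → max 15
(13, 15, 11, 20) → max 20  ≥ 20 ✓
(15, 11, 20, 9) → max 20  ≥ 20 ✓
(11, 20, 9, 9) → max 20  ≥ 20 ✓
(20, 9, 9, 20) → max 20  ≥ 20 ✓
8 windows satisfy the condition.

8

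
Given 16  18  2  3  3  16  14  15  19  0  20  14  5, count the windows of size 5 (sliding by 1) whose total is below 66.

[16, 18, 2, 3, 3] → sum 42  < 66 ✓
[18, 2, 3, 3, 16] → sum 42  < 66 ✓
[2, 3, 3, 16, 14] → sum 38  < 66 ✓
[3, 3, 16, 14, 15] → sum 51  < 66 ✓
[3, 16, 14, 15, 19] → sum 67
[16, 14, 15, 19, 0] → sum 64  < 66 ✓
[14, 15, 19, 0, 20] → sum 68
[15, 19, 0, 20, 14] → sum 68
[19, 0, 20, 14, 5] → sum 58  < 66 ✓
6 windows satisfy the condition.

6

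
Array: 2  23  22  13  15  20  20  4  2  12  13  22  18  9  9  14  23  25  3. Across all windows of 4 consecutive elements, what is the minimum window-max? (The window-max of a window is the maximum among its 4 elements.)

Window maxs for each of the 16 positions:
[2, 23, 22, 13] → max 23
[23, 22, 13, 15] → max 23
[22, 13, 15, 20] → max 22
[13, 15, 20, 20] → max 20
[15, 20, 20, 4] → max 20
[20, 20, 4, 2] → max 20
[20, 4, 2, 12] → max 20
[4, 2, 12, 13] → max 13
[2, 12, 13, 22] → max 22
[12, 13, 22, 18] → max 22
[13, 22, 18, 9] → max 22
[22, 18, 9, 9] → max 22
[18, 9, 9, 14] → max 18
[9, 9, 14, 23] → max 23
[9, 14, 23, 25] → max 25
[14, 23, 25, 3] → max 25
Minimum of these is 13.

13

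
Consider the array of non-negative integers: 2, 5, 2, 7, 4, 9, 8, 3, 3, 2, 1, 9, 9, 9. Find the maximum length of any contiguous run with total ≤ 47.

11

add 2: [2] sum 2, len 1
add 5: [2, 5] sum 7, len 2
add 2: [2, 5, 2] sum 9, len 3
add 7: [2, 5, 2, 7] sum 16, len 4
add 4: [2, 5, 2, 7, 4] sum 20, len 5
add 9: [2, 5, 2, 7, 4, 9] sum 29, len 6
add 8: [2, 5, 2, 7, 4, 9, 8] sum 37, len 7
add 3: [2, 5, 2, 7, 4, 9, 8, 3] sum 40, len 8
add 3: [2, 5, 2, 7, 4, 9, 8, 3, 3] sum 43, len 9
add 2: [2, 5, 2, 7, 4, 9, 8, 3, 3, 2] sum 45, len 10
add 1: [2, 5, 2, 7, 4, 9, 8, 3, 3, 2, 1] sum 46, len 11
add 9: [7, 4, 9, 8, 3, 3, 2, 1, 9] sum 46, len 9
add 9: [9, 8, 3, 3, 2, 1, 9, 9] sum 44, len 8
add 9: [8, 3, 3, 2, 1, 9, 9, 9] sum 44, len 8
Longest length seen: 11.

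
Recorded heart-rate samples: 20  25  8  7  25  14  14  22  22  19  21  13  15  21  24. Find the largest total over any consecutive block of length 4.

84

(20, 25, 8, 7) → sum 60
(25, 8, 7, 25) → sum 65
(8, 7, 25, 14) → sum 54
(7, 25, 14, 14) → sum 60
(25, 14, 14, 22) → sum 75
(14, 14, 22, 22) → sum 72
(14, 22, 22, 19) → sum 77
(22, 22, 19, 21) → sum 84
(22, 19, 21, 13) → sum 75
(19, 21, 13, 15) → sum 68
(21, 13, 15, 21) → sum 70
(13, 15, 21, 24) → sum 73
Largest of these is 84.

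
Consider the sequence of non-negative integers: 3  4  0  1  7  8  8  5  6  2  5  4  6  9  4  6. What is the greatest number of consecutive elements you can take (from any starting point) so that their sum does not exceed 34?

Extend to the right; shrink from the left whenever the sum exceeds 34:
→ 3: sum 3, len 1
→ 4: sum 7, len 2
→ 0: sum 7, len 3
→ 1: sum 8, len 4
→ 7: sum 15, len 5
→ 8: sum 23, len 6
→ 8: sum 31, len 7
→ 5 (dropped 3): sum 33, len 7
→ 6 (dropped 4, 0, 1): sum 34, len 5
→ 2 (dropped 7): sum 29, len 5
→ 5: sum 34, len 6
→ 4 (dropped 8): sum 30, len 6
→ 6 (dropped 8): sum 28, len 6
→ 9 (dropped 5): sum 32, len 6
→ 4 (dropped 6): sum 30, len 6
→ 6 (dropped 2): sum 34, len 6
Longest length seen: 7.

7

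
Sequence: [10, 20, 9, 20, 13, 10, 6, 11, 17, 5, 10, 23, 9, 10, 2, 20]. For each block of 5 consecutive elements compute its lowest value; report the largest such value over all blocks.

(10, 20, 9, 20, 13) → min 9
(20, 9, 20, 13, 10) → min 9
(9, 20, 13, 10, 6) → min 6
(20, 13, 10, 6, 11) → min 6
(13, 10, 6, 11, 17) → min 6
(10, 6, 11, 17, 5) → min 5
(6, 11, 17, 5, 10) → min 5
(11, 17, 5, 10, 23) → min 5
(17, 5, 10, 23, 9) → min 5
(5, 10, 23, 9, 10) → min 5
(10, 23, 9, 10, 2) → min 2
(23, 9, 10, 2, 20) → min 2
Largest of these is 9.

9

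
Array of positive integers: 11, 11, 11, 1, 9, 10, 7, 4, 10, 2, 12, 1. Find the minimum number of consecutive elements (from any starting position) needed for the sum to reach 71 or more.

9

add 11: running sum 11 < 71
add 11: running sum 22 < 71
add 11: running sum 33 < 71
add 1: running sum 34 < 71
add 9: running sum 43 < 71
add 10: running sum 53 < 71
add 7: running sum 60 < 71
add 4: running sum 64 < 71
add 10: shortest ending here [11, 11, 11, 1, 9, 10, 7, 4, 10] sum 74, len 9
add 2: shortest ending here [11, 11, 11, 1, 9, 10, 7, 4, 10, 2] sum 76, len 10
add 12: shortest ending here [11, 11, 1, 9, 10, 7, 4, 10, 2, 12] sum 77, len 10
add 1: shortest ending here [11, 11, 1, 9, 10, 7, 4, 10, 2, 12, 1] sum 78, len 11
Shortest qualifying length: 9.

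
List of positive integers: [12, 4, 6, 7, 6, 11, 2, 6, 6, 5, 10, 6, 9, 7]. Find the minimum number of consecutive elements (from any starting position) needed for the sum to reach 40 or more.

6

add 12: running sum 12 < 40
add 4: running sum 16 < 40
add 6: running sum 22 < 40
add 7: running sum 29 < 40
add 6: running sum 35 < 40
end 5: [12, 4, 6, 7, 6, 11] sum 46, len 6
end 6: [12, 4, 6, 7, 6, 11, 2] sum 48, len 7
end 7: [4, 6, 7, 6, 11, 2, 6] sum 42, len 7
end 8: [6, 7, 6, 11, 2, 6, 6] sum 44, len 7
end 9: [7, 6, 11, 2, 6, 6, 5] sum 43, len 7
end 10: [11, 2, 6, 6, 5, 10] sum 40, len 6
end 11: [11, 2, 6, 6, 5, 10, 6] sum 46, len 7
end 12: [6, 6, 5, 10, 6, 9] sum 42, len 6
end 13: [6, 5, 10, 6, 9, 7] sum 43, len 6
Shortest qualifying length: 6.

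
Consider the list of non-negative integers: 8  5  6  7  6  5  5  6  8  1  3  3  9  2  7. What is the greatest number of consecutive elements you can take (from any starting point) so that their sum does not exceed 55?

11

add 8: [8] sum 8, len 1
add 5: [8, 5] sum 13, len 2
add 6: [8, 5, 6] sum 19, len 3
add 7: [8, 5, 6, 7] sum 26, len 4
add 6: [8, 5, 6, 7, 6] sum 32, len 5
add 5: [8, 5, 6, 7, 6, 5] sum 37, len 6
add 5: [8, 5, 6, 7, 6, 5, 5] sum 42, len 7
add 6: [8, 5, 6, 7, 6, 5, 5, 6] sum 48, len 8
add 8: [5, 6, 7, 6, 5, 5, 6, 8] sum 48, len 8
add 1: [5, 6, 7, 6, 5, 5, 6, 8, 1] sum 49, len 9
add 3: [5, 6, 7, 6, 5, 5, 6, 8, 1, 3] sum 52, len 10
add 3: [5, 6, 7, 6, 5, 5, 6, 8, 1, 3, 3] sum 55, len 11
add 9: [7, 6, 5, 5, 6, 8, 1, 3, 3, 9] sum 53, len 10
add 2: [7, 6, 5, 5, 6, 8, 1, 3, 3, 9, 2] sum 55, len 11
add 7: [6, 5, 5, 6, 8, 1, 3, 3, 9, 2, 7] sum 55, len 11
Longest length seen: 11.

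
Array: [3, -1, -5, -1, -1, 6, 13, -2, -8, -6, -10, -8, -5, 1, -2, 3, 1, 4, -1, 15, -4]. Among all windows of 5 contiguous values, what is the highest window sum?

22

3 -1 -5 -1 -1 → sum -5
-1 -5 -1 -1 6 → sum -2
-5 -1 -1 6 13 → sum 12
-1 -1 6 13 -2 → sum 15
-1 6 13 -2 -8 → sum 8
6 13 -2 -8 -6 → sum 3
13 -2 -8 -6 -10 → sum -13
-2 -8 -6 -10 -8 → sum -34
-8 -6 -10 -8 -5 → sum -37
-6 -10 -8 -5 1 → sum -28
-10 -8 -5 1 -2 → sum -24
-8 -5 1 -2 3 → sum -11
-5 1 -2 3 1 → sum -2
1 -2 3 1 4 → sum 7
-2 3 1 4 -1 → sum 5
3 1 4 -1 15 → sum 22
1 4 -1 15 -4 → sum 15
Highest of these is 22.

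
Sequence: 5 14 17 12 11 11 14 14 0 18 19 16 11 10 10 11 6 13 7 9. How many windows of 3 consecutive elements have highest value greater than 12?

[5, 14, 17] → max 17  > 12 ✓
[14, 17, 12] → max 17  > 12 ✓
[17, 12, 11] → max 17  > 12 ✓
[12, 11, 11] → max 12
[11, 11, 14] → max 14  > 12 ✓
[11, 14, 14] → max 14  > 12 ✓
[14, 14, 0] → max 14  > 12 ✓
[14, 0, 18] → max 18  > 12 ✓
[0, 18, 19] → max 19  > 12 ✓
[18, 19, 16] → max 19  > 12 ✓
[19, 16, 11] → max 19  > 12 ✓
[16, 11, 10] → max 16  > 12 ✓
[11, 10, 10] → max 11
[10, 10, 11] → max 11
[10, 11, 6] → max 11
[11, 6, 13] → max 13  > 12 ✓
[6, 13, 7] → max 13  > 12 ✓
[13, 7, 9] → max 13  > 12 ✓
14 windows satisfy the condition.

14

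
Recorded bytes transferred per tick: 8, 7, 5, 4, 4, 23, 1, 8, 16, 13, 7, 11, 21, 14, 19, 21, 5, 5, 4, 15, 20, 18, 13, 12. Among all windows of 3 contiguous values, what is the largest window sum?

54

Window sums for each of the 22 positions:
[8, 7, 5] → sum 20
[7, 5, 4] → sum 16
[5, 4, 4] → sum 13
[4, 4, 23] → sum 31
[4, 23, 1] → sum 28
[23, 1, 8] → sum 32
[1, 8, 16] → sum 25
[8, 16, 13] → sum 37
[16, 13, 7] → sum 36
[13, 7, 11] → sum 31
[7, 11, 21] → sum 39
[11, 21, 14] → sum 46
[21, 14, 19] → sum 54
[14, 19, 21] → sum 54
[19, 21, 5] → sum 45
[21, 5, 5] → sum 31
[5, 5, 4] → sum 14
[5, 4, 15] → sum 24
[4, 15, 20] → sum 39
[15, 20, 18] → sum 53
[20, 18, 13] → sum 51
[18, 13, 12] → sum 43
Largest of these is 54.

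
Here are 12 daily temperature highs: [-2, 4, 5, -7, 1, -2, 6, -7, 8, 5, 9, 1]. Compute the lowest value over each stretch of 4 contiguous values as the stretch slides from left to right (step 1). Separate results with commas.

-7, -7, -7, -7, -7, -7, -7, -7, 1

(-2, 4, 5, -7) → min -7
(4, 5, -7, 1) → min -7
(5, -7, 1, -2) → min -7
(-7, 1, -2, 6) → min -7
(1, -2, 6, -7) → min -7
(-2, 6, -7, 8) → min -7
(6, -7, 8, 5) → min -7
(-7, 8, 5, 9) → min -7
(8, 5, 9, 1) → min 1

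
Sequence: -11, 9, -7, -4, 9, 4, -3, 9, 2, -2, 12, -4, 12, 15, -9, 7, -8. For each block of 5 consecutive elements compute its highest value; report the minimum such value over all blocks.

9

Window maxs for each of the 13 positions:
-11 9 -7 -4 9 → max 9
9 -7 -4 9 4 → max 9
-7 -4 9 4 -3 → max 9
-4 9 4 -3 9 → max 9
9 4 -3 9 2 → max 9
4 -3 9 2 -2 → max 9
-3 9 2 -2 12 → max 12
9 2 -2 12 -4 → max 12
2 -2 12 -4 12 → max 12
-2 12 -4 12 15 → max 15
12 -4 12 15 -9 → max 15
-4 12 15 -9 7 → max 15
12 15 -9 7 -8 → max 15
Minimum of these is 9.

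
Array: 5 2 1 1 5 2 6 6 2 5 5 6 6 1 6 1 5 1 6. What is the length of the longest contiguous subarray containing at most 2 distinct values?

5

add 5: window [5] (1 distinct), len 1
add 2: window [5, 2] (2 distinct), len 2
add 1: window [2, 1] (2 distinct), len 2
add 1: window [2, 1, 1] (2 distinct), len 3
add 5: window [1, 1, 5] (2 distinct), len 3
add 2: window [5, 2] (2 distinct), len 2
add 6: window [2, 6] (2 distinct), len 2
add 6: window [2, 6, 6] (2 distinct), len 3
add 2: window [2, 6, 6, 2] (2 distinct), len 4
add 5: window [2, 5] (2 distinct), len 2
add 5: window [2, 5, 5] (2 distinct), len 3
add 6: window [5, 5, 6] (2 distinct), len 3
add 6: window [5, 5, 6, 6] (2 distinct), len 4
add 1: window [6, 6, 1] (2 distinct), len 3
add 6: window [6, 6, 1, 6] (2 distinct), len 4
add 1: window [6, 6, 1, 6, 1] (2 distinct), len 5
add 5: window [1, 5] (2 distinct), len 2
add 1: window [1, 5, 1] (2 distinct), len 3
add 6: window [1, 6] (2 distinct), len 2
Longest length with ≤2 distinct: 5.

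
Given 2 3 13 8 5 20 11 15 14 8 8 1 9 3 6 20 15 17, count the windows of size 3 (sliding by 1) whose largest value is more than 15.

(2, 3, 13) → max 13
(3, 13, 8) → max 13
(13, 8, 5) → max 13
(8, 5, 20) → max 20  > 15 ✓
(5, 20, 11) → max 20  > 15 ✓
(20, 11, 15) → max 20  > 15 ✓
(11, 15, 14) → max 15
(15, 14, 8) → max 15
(14, 8, 8) → max 14
(8, 8, 1) → max 8
(8, 1, 9) → max 9
(1, 9, 3) → max 9
(9, 3, 6) → max 9
(3, 6, 20) → max 20  > 15 ✓
(6, 20, 15) → max 20  > 15 ✓
(20, 15, 17) → max 20  > 15 ✓
6 windows satisfy the condition.

6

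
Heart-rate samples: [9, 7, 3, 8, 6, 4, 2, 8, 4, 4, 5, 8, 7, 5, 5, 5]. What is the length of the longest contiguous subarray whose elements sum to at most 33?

7

Extend to the right; shrink from the left whenever the sum exceeds 33:
add 9: [9] sum 9, len 1
add 7: [9, 7] sum 16, len 2
add 3: [9, 7, 3] sum 19, len 3
add 8: [9, 7, 3, 8] sum 27, len 4
add 6: [9, 7, 3, 8, 6] sum 33, len 5
add 4: [7, 3, 8, 6, 4] sum 28, len 5
add 2: [7, 3, 8, 6, 4, 2] sum 30, len 6
add 8: [3, 8, 6, 4, 2, 8] sum 31, len 6
add 4: [8, 6, 4, 2, 8, 4] sum 32, len 6
add 4: [6, 4, 2, 8, 4, 4] sum 28, len 6
add 5: [6, 4, 2, 8, 4, 4, 5] sum 33, len 7
add 8: [2, 8, 4, 4, 5, 8] sum 31, len 6
add 7: [4, 4, 5, 8, 7] sum 28, len 5
add 5: [4, 4, 5, 8, 7, 5] sum 33, len 6
add 5: [5, 8, 7, 5, 5] sum 30, len 5
add 5: [8, 7, 5, 5, 5] sum 30, len 5
Longest length seen: 7.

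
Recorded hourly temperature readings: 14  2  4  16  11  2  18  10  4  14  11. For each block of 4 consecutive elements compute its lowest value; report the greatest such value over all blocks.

4

Window mins for each of the 8 positions:
(14, 2, 4, 16) → min 2
(2, 4, 16, 11) → min 2
(4, 16, 11, 2) → min 2
(16, 11, 2, 18) → min 2
(11, 2, 18, 10) → min 2
(2, 18, 10, 4) → min 2
(18, 10, 4, 14) → min 4
(10, 4, 14, 11) → min 4
Greatest of these is 4.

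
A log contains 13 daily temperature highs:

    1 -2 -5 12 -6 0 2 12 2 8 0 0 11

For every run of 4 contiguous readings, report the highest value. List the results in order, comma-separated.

[1, -2, -5, 12] → max 12
[-2, -5, 12, -6] → max 12
[-5, 12, -6, 0] → max 12
[12, -6, 0, 2] → max 12
[-6, 0, 2, 12] → max 12
[0, 2, 12, 2] → max 12
[2, 12, 2, 8] → max 12
[12, 2, 8, 0] → max 12
[2, 8, 0, 0] → max 8
[8, 0, 0, 11] → max 11

12, 12, 12, 12, 12, 12, 12, 12, 8, 11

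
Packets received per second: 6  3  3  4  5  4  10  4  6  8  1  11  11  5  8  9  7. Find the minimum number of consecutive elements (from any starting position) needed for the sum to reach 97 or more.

add 6: running sum 6 < 97
add 3: running sum 9 < 97
add 3: running sum 12 < 97
add 4: running sum 16 < 97
add 5: running sum 21 < 97
add 4: running sum 25 < 97
add 10: running sum 35 < 97
add 4: running sum 39 < 97
add 6: running sum 45 < 97
add 8: running sum 53 < 97
add 1: running sum 54 < 97
add 11: running sum 65 < 97
add 11: running sum 76 < 97
add 5: running sum 81 < 97
add 8: running sum 89 < 97
add 9: shortest ending here [6, 3, 3, 4, 5, 4, 10, 4, 6, 8, 1, 11, 11, 5, 8, 9] sum 98, len 16
add 7: shortest ending here [3, 3, 4, 5, 4, 10, 4, 6, 8, 1, 11, 11, 5, 8, 9, 7] sum 99, len 16
Shortest qualifying length: 16.

16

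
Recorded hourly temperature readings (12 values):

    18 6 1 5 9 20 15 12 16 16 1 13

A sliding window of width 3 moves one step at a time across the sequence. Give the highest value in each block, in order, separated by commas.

18, 6, 9, 20, 20, 20, 16, 16, 16, 16

[18, 6, 1] → max 18
[6, 1, 5] → max 6
[1, 5, 9] → max 9
[5, 9, 20] → max 20
[9, 20, 15] → max 20
[20, 15, 12] → max 20
[15, 12, 16] → max 16
[12, 16, 16] → max 16
[16, 16, 1] → max 16
[16, 1, 13] → max 16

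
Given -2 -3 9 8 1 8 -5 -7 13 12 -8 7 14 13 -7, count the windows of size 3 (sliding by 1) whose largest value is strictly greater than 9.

7

-2 -3 9 → max 9
-3 9 8 → max 9
9 8 1 → max 9
8 1 8 → max 8
1 8 -5 → max 8
8 -5 -7 → max 8
-5 -7 13 → max 13  > 9 ✓
-7 13 12 → max 13  > 9 ✓
13 12 -8 → max 13  > 9 ✓
12 -8 7 → max 12  > 9 ✓
-8 7 14 → max 14  > 9 ✓
7 14 13 → max 14  > 9 ✓
14 13 -7 → max 14  > 9 ✓
7 windows satisfy the condition.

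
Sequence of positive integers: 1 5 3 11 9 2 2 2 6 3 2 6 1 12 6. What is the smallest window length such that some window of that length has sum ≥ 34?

add 1: running sum 1 < 34
add 5: running sum 6 < 34
add 3: running sum 9 < 34
add 11: running sum 20 < 34
add 9: running sum 29 < 34
add 2: running sum 31 < 34
add 2: running sum 33 < 34
end 7: [5, 3, 11, 9, 2, 2, 2] sum 34, len 7
end 8: [3, 11, 9, 2, 2, 2, 6] sum 35, len 7
end 9: [11, 9, 2, 2, 2, 6, 3] sum 35, len 7
end 10: [11, 9, 2, 2, 2, 6, 3, 2] sum 37, len 8
end 11: [11, 9, 2, 2, 2, 6, 3, 2, 6] sum 43, len 9
end 12: [11, 9, 2, 2, 2, 6, 3, 2, 6, 1] sum 44, len 10
end 13: [2, 2, 6, 3, 2, 6, 1, 12] sum 34, len 8
end 14: [6, 3, 2, 6, 1, 12, 6] sum 36, len 7
Shortest qualifying length: 7.

7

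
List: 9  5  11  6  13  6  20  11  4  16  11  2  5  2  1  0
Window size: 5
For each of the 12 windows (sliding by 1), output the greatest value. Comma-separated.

(9, 5, 11, 6, 13) → max 13
(5, 11, 6, 13, 6) → max 13
(11, 6, 13, 6, 20) → max 20
(6, 13, 6, 20, 11) → max 20
(13, 6, 20, 11, 4) → max 20
(6, 20, 11, 4, 16) → max 20
(20, 11, 4, 16, 11) → max 20
(11, 4, 16, 11, 2) → max 16
(4, 16, 11, 2, 5) → max 16
(16, 11, 2, 5, 2) → max 16
(11, 2, 5, 2, 1) → max 11
(2, 5, 2, 1, 0) → max 5

13, 13, 20, 20, 20, 20, 20, 16, 16, 16, 11, 5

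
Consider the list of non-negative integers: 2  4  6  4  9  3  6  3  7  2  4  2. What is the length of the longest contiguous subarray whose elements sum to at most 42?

9

add 2: [2] sum 2, len 1
add 4: [2, 4] sum 6, len 2
add 6: [2, 4, 6] sum 12, len 3
add 4: [2, 4, 6, 4] sum 16, len 4
add 9: [2, 4, 6, 4, 9] sum 25, len 5
add 3: [2, 4, 6, 4, 9, 3] sum 28, len 6
add 6: [2, 4, 6, 4, 9, 3, 6] sum 34, len 7
add 3: [2, 4, 6, 4, 9, 3, 6, 3] sum 37, len 8
add 7: [4, 6, 4, 9, 3, 6, 3, 7] sum 42, len 8
add 2: [6, 4, 9, 3, 6, 3, 7, 2] sum 40, len 8
add 4: [4, 9, 3, 6, 3, 7, 2, 4] sum 38, len 8
add 2: [4, 9, 3, 6, 3, 7, 2, 4, 2] sum 40, len 9
Longest length seen: 9.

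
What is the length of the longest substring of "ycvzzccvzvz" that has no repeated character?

4

[y] len 1
[y, c] len 2
[y, c, v] len 3
[y, c, v, z] len 4
[z] len 1
[z, c] len 2
[c] len 1
[c, v] len 2
[c, v, z] len 3
[z, v] len 2
[v, z] len 2
Longest all-distinct length: 4.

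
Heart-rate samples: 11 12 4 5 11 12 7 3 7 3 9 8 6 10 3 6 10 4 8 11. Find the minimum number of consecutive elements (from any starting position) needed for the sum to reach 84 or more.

add 11: running sum 11 < 84
add 12: running sum 23 < 84
add 4: running sum 27 < 84
add 5: running sum 32 < 84
add 11: running sum 43 < 84
add 12: running sum 55 < 84
add 7: running sum 62 < 84
add 3: running sum 65 < 84
add 7: running sum 72 < 84
add 3: running sum 75 < 84
end 10: [11, 12, 4, 5, 11, 12, 7, 3, 7, 3, 9] sum 84, len 11
end 11: [11, 12, 4, 5, 11, 12, 7, 3, 7, 3, 9, 8] sum 92, len 12
end 12: [12, 4, 5, 11, 12, 7, 3, 7, 3, 9, 8, 6] sum 87, len 12
end 13: [4, 5, 11, 12, 7, 3, 7, 3, 9, 8, 6, 10] sum 85, len 12
end 14: [5, 11, 12, 7, 3, 7, 3, 9, 8, 6, 10, 3] sum 84, len 12
end 15: [11, 12, 7, 3, 7, 3, 9, 8, 6, 10, 3, 6] sum 85, len 12
end 16: [12, 7, 3, 7, 3, 9, 8, 6, 10, 3, 6, 10] sum 84, len 12
end 17: [12, 7, 3, 7, 3, 9, 8, 6, 10, 3, 6, 10, 4] sum 88, len 13
end 18: [7, 3, 7, 3, 9, 8, 6, 10, 3, 6, 10, 4, 8] sum 84, len 13
end 19: [7, 3, 9, 8, 6, 10, 3, 6, 10, 4, 8, 11] sum 85, len 12
Shortest qualifying length: 11.

11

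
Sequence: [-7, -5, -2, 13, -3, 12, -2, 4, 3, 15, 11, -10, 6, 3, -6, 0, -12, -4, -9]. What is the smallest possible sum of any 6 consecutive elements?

(-7, -5, -2, 13, -3, 12) → sum 8
(-5, -2, 13, -3, 12, -2) → sum 13
(-2, 13, -3, 12, -2, 4) → sum 22
(13, -3, 12, -2, 4, 3) → sum 27
(-3, 12, -2, 4, 3, 15) → sum 29
(12, -2, 4, 3, 15, 11) → sum 43
(-2, 4, 3, 15, 11, -10) → sum 21
(4, 3, 15, 11, -10, 6) → sum 29
(3, 15, 11, -10, 6, 3) → sum 28
(15, 11, -10, 6, 3, -6) → sum 19
(11, -10, 6, 3, -6, 0) → sum 4
(-10, 6, 3, -6, 0, -12) → sum -19
(6, 3, -6, 0, -12, -4) → sum -13
(3, -6, 0, -12, -4, -9) → sum -28
Smallest of these is -28.

-28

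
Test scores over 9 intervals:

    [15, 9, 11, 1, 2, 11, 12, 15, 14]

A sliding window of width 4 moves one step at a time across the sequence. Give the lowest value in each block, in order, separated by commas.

1, 1, 1, 1, 2, 11

(15, 9, 11, 1) → min 1
(9, 11, 1, 2) → min 1
(11, 1, 2, 11) → min 1
(1, 2, 11, 12) → min 1
(2, 11, 12, 15) → min 2
(11, 12, 15, 14) → min 11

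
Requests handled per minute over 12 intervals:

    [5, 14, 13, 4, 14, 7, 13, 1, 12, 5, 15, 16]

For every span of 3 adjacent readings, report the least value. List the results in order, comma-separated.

5, 4, 4, 4, 7, 1, 1, 1, 5, 5

(5, 14, 13) → min 5
(14, 13, 4) → min 4
(13, 4, 14) → min 4
(4, 14, 7) → min 4
(14, 7, 13) → min 7
(7, 13, 1) → min 1
(13, 1, 12) → min 1
(1, 12, 5) → min 1
(12, 5, 15) → min 5
(5, 15, 16) → min 5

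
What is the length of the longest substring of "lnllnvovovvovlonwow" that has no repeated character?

5

[l] len 1
[l, n] len 2
[n, l] len 2
[l] len 1
[l, n] len 2
[l, n, v] len 3
[l, n, v, o] len 4
[o, v] len 2
[v, o] len 2
[o, v] len 2
[v] len 1
[v, o] len 2
[o, v] len 2
[o, v, l] len 3
[v, l, o] len 3
[v, l, o, n] len 4
[v, l, o, n, w] len 5
[n, w, o] len 3
[o, w] len 2
Longest all-distinct length: 5.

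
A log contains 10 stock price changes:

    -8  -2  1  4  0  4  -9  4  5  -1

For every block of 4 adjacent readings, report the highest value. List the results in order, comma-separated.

-8 -2 1 4 → max 4
-2 1 4 0 → max 4
1 4 0 4 → max 4
4 0 4 -9 → max 4
0 4 -9 4 → max 4
4 -9 4 5 → max 5
-9 4 5 -1 → max 5

4, 4, 4, 4, 4, 5, 5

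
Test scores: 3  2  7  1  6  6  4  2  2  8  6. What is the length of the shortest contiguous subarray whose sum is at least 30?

7

add 3: running sum 3 < 30
add 2: running sum 5 < 30
add 7: running sum 12 < 30
add 1: running sum 13 < 30
add 6: running sum 19 < 30
add 6: running sum 25 < 30
add 4: running sum 29 < 30
add 2: shortest ending here [3, 2, 7, 1, 6, 6, 4, 2] sum 31, len 8
add 2: shortest ending here [2, 7, 1, 6, 6, 4, 2, 2] sum 30, len 8
add 8: shortest ending here [7, 1, 6, 6, 4, 2, 2, 8] sum 36, len 8
add 6: shortest ending here [6, 6, 4, 2, 2, 8, 6] sum 34, len 7
Shortest qualifying length: 7.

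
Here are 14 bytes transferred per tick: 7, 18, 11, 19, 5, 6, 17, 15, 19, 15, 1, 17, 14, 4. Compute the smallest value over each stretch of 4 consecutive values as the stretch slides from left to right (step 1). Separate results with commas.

7, 5, 5, 5, 5, 6, 15, 1, 1, 1, 1

(7, 18, 11, 19) → min 7
(18, 11, 19, 5) → min 5
(11, 19, 5, 6) → min 5
(19, 5, 6, 17) → min 5
(5, 6, 17, 15) → min 5
(6, 17, 15, 19) → min 6
(17, 15, 19, 15) → min 15
(15, 19, 15, 1) → min 1
(19, 15, 1, 17) → min 1
(15, 1, 17, 14) → min 1
(1, 17, 14, 4) → min 1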